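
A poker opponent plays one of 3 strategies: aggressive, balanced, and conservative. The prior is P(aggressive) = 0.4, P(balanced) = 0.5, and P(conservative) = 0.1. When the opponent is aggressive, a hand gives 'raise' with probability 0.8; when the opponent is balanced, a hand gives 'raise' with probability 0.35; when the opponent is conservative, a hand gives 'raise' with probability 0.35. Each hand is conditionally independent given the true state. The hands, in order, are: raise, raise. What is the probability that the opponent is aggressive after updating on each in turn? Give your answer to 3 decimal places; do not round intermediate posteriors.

After 'raise': normaliser = 0.8·0.4000 + 0.35·0.5000 + 0.35·0.1000; P(aggressive) ≈ 0.6038, P(balanced) ≈ 0.3302, P(conservative) ≈ 0.0660
After 'raise': normaliser = 0.8·0.6038 + 0.35·0.3302 + 0.35·0.0660; P(aggressive) ≈ 0.7769, P(balanced) ≈ 0.1859, P(conservative) ≈ 0.0372

0.777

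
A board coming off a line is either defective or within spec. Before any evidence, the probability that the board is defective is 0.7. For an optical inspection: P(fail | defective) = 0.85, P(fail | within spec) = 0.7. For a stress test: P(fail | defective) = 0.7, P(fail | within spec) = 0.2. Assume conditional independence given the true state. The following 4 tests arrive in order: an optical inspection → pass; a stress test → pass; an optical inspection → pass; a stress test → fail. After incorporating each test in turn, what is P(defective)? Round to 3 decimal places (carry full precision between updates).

0.434

After an optical inspection='pass': P(defective) = 0.15·0.7000 / (0.15·0.7000 + 0.3·0.3000) ≈ 0.5385
After a stress test='pass': P(defective) = 0.3·0.5385 / (0.3·0.5385 + 0.8·0.4615) ≈ 0.3043
After an optical inspection='pass': P(defective) = 0.15·0.3043 / (0.15·0.3043 + 0.3·0.6957) ≈ 0.1795
After a stress test='fail': P(defective) = 0.7·0.1795 / (0.7·0.1795 + 0.2·0.8205) ≈ 0.4336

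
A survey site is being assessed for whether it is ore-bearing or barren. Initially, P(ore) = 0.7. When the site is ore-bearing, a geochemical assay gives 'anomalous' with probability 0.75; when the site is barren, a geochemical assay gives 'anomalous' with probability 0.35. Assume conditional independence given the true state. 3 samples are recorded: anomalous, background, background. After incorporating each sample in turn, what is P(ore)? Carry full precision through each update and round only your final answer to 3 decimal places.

0.425

After 'anomalous': P(ore) = 0.75·0.7000 / (0.75·0.7000 + 0.35·0.3000) ≈ 0.8333
After 'background': P(ore) = 0.25·0.8333 / (0.25·0.8333 + 0.65·0.1667) ≈ 0.6579
After 'background': P(ore) = 0.25·0.6579 / (0.25·0.6579 + 0.65·0.3421) ≈ 0.4252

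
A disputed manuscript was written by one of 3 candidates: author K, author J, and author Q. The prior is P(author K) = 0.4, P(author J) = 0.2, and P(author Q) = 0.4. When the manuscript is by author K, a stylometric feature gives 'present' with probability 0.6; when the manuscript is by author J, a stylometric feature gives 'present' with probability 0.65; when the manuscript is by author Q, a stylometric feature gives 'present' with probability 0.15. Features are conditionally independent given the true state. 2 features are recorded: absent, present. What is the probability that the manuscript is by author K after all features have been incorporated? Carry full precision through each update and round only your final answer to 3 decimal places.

0.499

After 'absent': normaliser = 0.4·0.4000 + 0.35·0.2000 + 0.85·0.4000; P(author K) ≈ 0.2807, P(author J) ≈ 0.1228, P(author Q) ≈ 0.5965
After 'present': normaliser = 0.6·0.2807 + 0.65·0.1228 + 0.15·0.5965; P(author K) ≈ 0.4987, P(author J) ≈ 0.2364, P(author Q) ≈ 0.2649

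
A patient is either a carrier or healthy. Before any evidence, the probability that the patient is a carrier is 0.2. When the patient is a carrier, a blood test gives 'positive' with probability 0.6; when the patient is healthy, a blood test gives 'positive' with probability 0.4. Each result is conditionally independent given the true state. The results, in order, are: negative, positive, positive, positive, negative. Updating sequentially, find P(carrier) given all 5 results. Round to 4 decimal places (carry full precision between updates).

0.2727

After 'negative': P(carrier) = 0.4·0.2000 / (0.4·0.2000 + 0.6·0.8000) ≈ 0.1429
After 'positive': P(carrier) = 0.6·0.1429 / (0.6·0.1429 + 0.4·0.8571) ≈ 0.2000
After 'positive': P(carrier) = 0.6·0.2000 / (0.6·0.2000 + 0.4·0.8000) ≈ 0.2727
After 'positive': P(carrier) = 0.6·0.2727 / (0.6·0.2727 + 0.4·0.7273) ≈ 0.3600
After 'negative': P(carrier) = 0.4·0.3600 / (0.4·0.3600 + 0.6·0.6400) ≈ 0.2727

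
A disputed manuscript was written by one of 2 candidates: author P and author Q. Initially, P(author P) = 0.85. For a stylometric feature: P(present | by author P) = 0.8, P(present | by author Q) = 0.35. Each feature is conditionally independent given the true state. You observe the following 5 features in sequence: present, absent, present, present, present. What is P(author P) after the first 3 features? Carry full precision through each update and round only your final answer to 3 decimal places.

After 'present': P(author P) = 0.8·0.8500 / (0.8·0.8500 + 0.35·0.1500) ≈ 0.9283
After 'absent': P(author P) = 0.2·0.9283 / (0.2·0.9283 + 0.65·0.0717) ≈ 0.7994
After 'present': P(author P) = 0.8·0.7994 / (0.8·0.7994 + 0.35·0.2006) ≈ 0.9011

0.901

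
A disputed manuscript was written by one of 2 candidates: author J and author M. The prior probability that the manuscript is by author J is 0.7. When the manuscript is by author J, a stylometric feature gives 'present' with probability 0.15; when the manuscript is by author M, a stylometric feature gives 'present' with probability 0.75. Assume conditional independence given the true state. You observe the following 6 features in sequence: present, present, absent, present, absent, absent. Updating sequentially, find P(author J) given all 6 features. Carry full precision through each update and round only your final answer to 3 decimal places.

0.423

After 'present': P(author J) = 0.15·0.7000 / (0.15·0.7000 + 0.75·0.3000) ≈ 0.3182
After 'present': P(author J) = 0.15·0.3182 / (0.15·0.3182 + 0.75·0.6818) ≈ 0.0854
After 'absent': P(author J) = 0.85·0.0854 / (0.85·0.0854 + 0.25·0.9146) ≈ 0.2409
After 'present': P(author J) = 0.15·0.2409 / (0.15·0.2409 + 0.75·0.7591) ≈ 0.0597
After 'absent': P(author J) = 0.85·0.0597 / (0.85·0.0597 + 0.25·0.9403) ≈ 0.1775
After 'absent': P(author J) = 0.85·0.1775 / (0.85·0.1775 + 0.25·0.8225) ≈ 0.4232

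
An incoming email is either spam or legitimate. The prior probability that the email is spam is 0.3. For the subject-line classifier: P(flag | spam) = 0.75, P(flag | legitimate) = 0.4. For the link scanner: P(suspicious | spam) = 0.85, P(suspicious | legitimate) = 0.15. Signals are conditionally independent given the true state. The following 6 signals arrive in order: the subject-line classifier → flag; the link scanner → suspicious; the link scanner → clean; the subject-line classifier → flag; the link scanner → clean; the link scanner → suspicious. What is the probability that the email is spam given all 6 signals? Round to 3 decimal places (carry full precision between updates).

0.601

After the subject-line classifier='flag': P(spam) = 0.75·0.3000 / (0.75·0.3000 + 0.4·0.7000) ≈ 0.4455
After the link scanner='suspicious': P(spam) = 0.85·0.4455 / (0.85·0.4455 + 0.15·0.5545) ≈ 0.8199
After the link scanner='clean': P(spam) = 0.15·0.8199 / (0.15·0.8199 + 0.85·0.1801) ≈ 0.4455
After the subject-line classifier='flag': P(spam) = 0.75·0.4455 / (0.75·0.4455 + 0.4·0.5545) ≈ 0.6011
After the link scanner='clean': P(spam) = 0.15·0.6011 / (0.15·0.6011 + 0.85·0.3989) ≈ 0.2100
After the link scanner='suspicious': P(spam) = 0.85·0.2100 / (0.85·0.2100 + 0.15·0.7900) ≈ 0.6011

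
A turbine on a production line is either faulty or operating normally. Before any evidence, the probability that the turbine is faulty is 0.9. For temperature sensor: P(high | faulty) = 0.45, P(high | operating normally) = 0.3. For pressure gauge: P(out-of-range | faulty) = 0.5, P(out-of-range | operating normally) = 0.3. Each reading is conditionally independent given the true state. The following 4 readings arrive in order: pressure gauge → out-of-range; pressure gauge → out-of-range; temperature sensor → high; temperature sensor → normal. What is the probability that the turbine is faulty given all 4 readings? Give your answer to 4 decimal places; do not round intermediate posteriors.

0.9672

After pressure gauge='out-of-range': P(faulty) = 0.5·0.9000 / (0.5·0.9000 + 0.3·0.1000) ≈ 0.9375
After pressure gauge='out-of-range': P(faulty) = 0.5·0.9375 / (0.5·0.9375 + 0.3·0.0625) ≈ 0.9615
After temperature sensor='high': P(faulty) = 0.45·0.9615 / (0.45·0.9615 + 0.3·0.0385) ≈ 0.9740
After temperature sensor='normal': P(faulty) = 0.55·0.9740 / (0.55·0.9740 + 0.7·0.0260) ≈ 0.9672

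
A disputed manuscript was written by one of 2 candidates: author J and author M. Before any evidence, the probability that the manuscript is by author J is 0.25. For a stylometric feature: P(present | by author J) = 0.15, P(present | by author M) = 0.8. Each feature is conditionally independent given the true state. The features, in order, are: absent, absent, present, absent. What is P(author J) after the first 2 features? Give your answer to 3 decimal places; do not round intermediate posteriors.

0.858

After 'absent': P(author J) = 0.85·0.2500 / (0.85·0.2500 + 0.2·0.7500) ≈ 0.5862
After 'absent': P(author J) = 0.85·0.5862 / (0.85·0.5862 + 0.2·0.4138) ≈ 0.8576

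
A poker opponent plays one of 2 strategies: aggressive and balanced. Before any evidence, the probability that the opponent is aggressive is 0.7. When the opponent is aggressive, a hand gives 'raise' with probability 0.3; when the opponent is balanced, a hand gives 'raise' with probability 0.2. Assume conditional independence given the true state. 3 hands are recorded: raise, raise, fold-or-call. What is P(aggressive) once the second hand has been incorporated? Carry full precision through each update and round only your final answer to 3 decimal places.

After 'raise': P(aggressive) = 0.3·0.7000 / (0.3·0.7000 + 0.2·0.3000) ≈ 0.7778
After 'raise': P(aggressive) = 0.3·0.7778 / (0.3·0.7778 + 0.2·0.2222) ≈ 0.8400

0.840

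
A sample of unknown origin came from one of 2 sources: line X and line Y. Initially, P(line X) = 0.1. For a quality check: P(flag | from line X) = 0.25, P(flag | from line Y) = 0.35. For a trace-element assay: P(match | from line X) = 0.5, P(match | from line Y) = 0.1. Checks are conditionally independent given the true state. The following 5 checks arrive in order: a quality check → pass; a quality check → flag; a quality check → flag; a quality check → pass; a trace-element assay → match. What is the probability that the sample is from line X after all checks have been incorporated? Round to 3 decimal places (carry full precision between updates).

After a quality check='pass': P(line X) = 0.75·0.1000 / (0.75·0.1000 + 0.65·0.9000) ≈ 0.1136
After a quality check='flag': P(line X) = 0.25·0.1136 / (0.25·0.1136 + 0.35·0.8864) ≈ 0.0839
After a quality check='flag': P(line X) = 0.25·0.0839 / (0.25·0.0839 + 0.35·0.9161) ≈ 0.0614
After a quality check='pass': P(line X) = 0.75·0.0614 / (0.75·0.0614 + 0.65·0.9386) ≈ 0.0702
After a trace-element assay='match': P(line X) = 0.5·0.0702 / (0.5·0.0702 + 0.1·0.9298) ≈ 0.2740

0.274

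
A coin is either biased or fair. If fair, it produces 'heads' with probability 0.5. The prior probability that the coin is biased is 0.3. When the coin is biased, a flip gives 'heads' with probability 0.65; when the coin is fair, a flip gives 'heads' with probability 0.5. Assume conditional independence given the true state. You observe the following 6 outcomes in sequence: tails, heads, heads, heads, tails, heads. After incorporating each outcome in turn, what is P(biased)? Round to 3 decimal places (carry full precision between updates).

After 'tails': P(biased) = 0.35·0.3000 / (0.35·0.3000 + 0.5·0.7000) ≈ 0.2308
After 'heads': P(biased) = 0.65·0.2308 / (0.65·0.2308 + 0.5·0.7692) ≈ 0.2806
After 'heads': P(biased) = 0.65·0.2806 / (0.65·0.2806 + 0.5·0.7194) ≈ 0.3364
After 'heads': P(biased) = 0.65·0.3364 / (0.65·0.3364 + 0.5·0.6636) ≈ 0.3973
After 'tails': P(biased) = 0.35·0.3973 / (0.35·0.3973 + 0.5·0.6027) ≈ 0.3157
After 'heads': P(biased) = 0.65·0.3157 / (0.65·0.3157 + 0.5·0.6843) ≈ 0.3749

0.375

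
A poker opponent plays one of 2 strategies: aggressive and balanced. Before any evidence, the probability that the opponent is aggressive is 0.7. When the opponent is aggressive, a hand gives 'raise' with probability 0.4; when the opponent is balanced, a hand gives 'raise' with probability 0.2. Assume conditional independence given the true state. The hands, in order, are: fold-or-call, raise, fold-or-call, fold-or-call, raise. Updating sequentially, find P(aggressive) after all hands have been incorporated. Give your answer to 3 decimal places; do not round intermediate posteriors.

Apply Bayes' rule sequentially, carrying P(aggressive) forward.
After 'fold-or-call': P(aggressive) = 0.6·0.7000 / (0.6·0.7000 + 0.8·0.3000) ≈ 0.6364
After 'raise': P(aggressive) = 0.4·0.6364 / (0.4·0.6364 + 0.2·0.3636) ≈ 0.7778
After 'fold-or-call': P(aggressive) = 0.6·0.7778 / (0.6·0.7778 + 0.8·0.2222) ≈ 0.7241
After 'fold-or-call': P(aggressive) = 0.6·0.7241 / (0.6·0.7241 + 0.8·0.2759) ≈ 0.6632
After 'raise': P(aggressive) = 0.4·0.6632 / (0.4·0.6632 + 0.2·0.3368) ≈ 0.7975

0.797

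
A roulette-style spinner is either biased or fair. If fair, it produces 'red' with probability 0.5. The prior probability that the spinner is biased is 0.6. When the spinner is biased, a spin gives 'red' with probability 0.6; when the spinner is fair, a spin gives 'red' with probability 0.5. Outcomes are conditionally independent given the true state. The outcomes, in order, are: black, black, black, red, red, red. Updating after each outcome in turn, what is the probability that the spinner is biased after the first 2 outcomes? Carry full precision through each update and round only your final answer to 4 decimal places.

After 'black': P(biased) = 0.4·0.6000 / (0.4·0.6000 + 0.5·0.4000) ≈ 0.5455
After 'black': P(biased) = 0.4·0.5455 / (0.4·0.5455 + 0.5·0.4545) ≈ 0.4898

0.4898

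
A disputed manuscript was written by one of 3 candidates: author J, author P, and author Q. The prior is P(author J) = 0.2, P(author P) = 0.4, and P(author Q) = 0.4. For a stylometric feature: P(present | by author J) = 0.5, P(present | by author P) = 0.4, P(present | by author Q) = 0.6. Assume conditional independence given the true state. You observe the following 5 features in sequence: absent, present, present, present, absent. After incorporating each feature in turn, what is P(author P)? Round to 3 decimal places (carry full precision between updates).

After 'absent': normaliser = 0.5·0.2000 + 0.6·0.4000 + 0.4·0.4000; P(author J) ≈ 0.2000, P(author P) ≈ 0.4800, P(author Q) ≈ 0.3200
After 'present': normaliser = 0.5·0.2000 + 0.4·0.4800 + 0.6·0.3200; P(author J) ≈ 0.2066, P(author P) ≈ 0.3967, P(author Q) ≈ 0.3967
After 'present': normaliser = 0.5·0.2066 + 0.4·0.3967 + 0.6·0.3967; P(author J) ≈ 0.2066, P(author P) ≈ 0.3174, P(author Q) ≈ 0.4760
After 'present': normaliser = 0.5·0.2066 + 0.4·0.3174 + 0.6·0.4760; P(author J) ≈ 0.2003, P(author P) ≈ 0.2461, P(author Q) ≈ 0.5537
After 'absent': normaliser = 0.5·0.2003 + 0.6·0.2461 + 0.4·0.5537; P(author J) ≈ 0.2134, P(author P) ≈ 0.3146, P(author Q) ≈ 0.4720

0.315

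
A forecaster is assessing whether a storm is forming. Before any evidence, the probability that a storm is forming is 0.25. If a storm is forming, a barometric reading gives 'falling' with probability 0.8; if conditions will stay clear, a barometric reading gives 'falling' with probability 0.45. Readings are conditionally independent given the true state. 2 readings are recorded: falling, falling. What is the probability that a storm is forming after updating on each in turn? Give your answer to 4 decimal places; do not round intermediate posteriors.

After 'falling': P(storm) = 0.8·0.2500 / (0.8·0.2500 + 0.45·0.7500) ≈ 0.3721
After 'falling': P(storm) = 0.8·0.3721 / (0.8·0.3721 + 0.45·0.6279) ≈ 0.5130

0.5130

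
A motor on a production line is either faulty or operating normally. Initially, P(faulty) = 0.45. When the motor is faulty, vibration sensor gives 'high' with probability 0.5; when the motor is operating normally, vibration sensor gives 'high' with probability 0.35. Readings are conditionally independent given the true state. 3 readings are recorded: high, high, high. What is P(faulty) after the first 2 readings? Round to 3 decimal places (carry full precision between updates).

After 'high': P(faulty) = 0.5·0.4500 / (0.5·0.4500 + 0.35·0.5500) ≈ 0.5389
After 'high': P(faulty) = 0.5·0.5389 / (0.5·0.5389 + 0.35·0.4611) ≈ 0.6254

0.625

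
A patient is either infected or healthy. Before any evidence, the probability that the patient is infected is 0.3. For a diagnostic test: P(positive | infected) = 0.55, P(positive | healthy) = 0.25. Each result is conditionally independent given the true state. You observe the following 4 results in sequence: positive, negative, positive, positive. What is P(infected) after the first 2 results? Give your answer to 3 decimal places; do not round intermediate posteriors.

0.361

Each posterior becomes the prior for the next update.
After 'positive': P(infected) = 0.55·0.3000 / (0.55·0.3000 + 0.25·0.7000) ≈ 0.4853
After 'negative': P(infected) = 0.45·0.4853 / (0.45·0.4853 + 0.75·0.5147) ≈ 0.3613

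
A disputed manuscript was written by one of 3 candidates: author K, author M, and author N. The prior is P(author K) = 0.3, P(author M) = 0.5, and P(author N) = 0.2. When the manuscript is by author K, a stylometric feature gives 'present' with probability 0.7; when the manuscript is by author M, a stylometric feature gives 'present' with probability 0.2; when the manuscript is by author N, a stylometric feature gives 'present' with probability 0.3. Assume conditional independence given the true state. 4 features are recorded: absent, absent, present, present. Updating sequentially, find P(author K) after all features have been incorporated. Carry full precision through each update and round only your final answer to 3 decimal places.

0.380

Each posterior becomes the prior for the next update.
After 'absent': normaliser = 0.3·0.3000 + 0.8·0.5000 + 0.7·0.2000; P(author K) ≈ 0.1429, P(author M) ≈ 0.6349, P(author N) ≈ 0.2222
After 'absent': normaliser = 0.3·0.1429 + 0.8·0.6349 + 0.7·0.2222; P(author K) ≈ 0.0607, P(author M) ≈ 0.7191, P(author N) ≈ 0.2202
After 'present': normaliser = 0.7·0.0607 + 0.2·0.7191 + 0.3·0.2202; P(author K) ≈ 0.1683, P(author M) ≈ 0.5699, P(author N) ≈ 0.2618
After 'present': normaliser = 0.7·0.1683 + 0.2·0.5699 + 0.3·0.2618; P(author K) ≈ 0.3796, P(author M) ≈ 0.3673, P(author N) ≈ 0.2531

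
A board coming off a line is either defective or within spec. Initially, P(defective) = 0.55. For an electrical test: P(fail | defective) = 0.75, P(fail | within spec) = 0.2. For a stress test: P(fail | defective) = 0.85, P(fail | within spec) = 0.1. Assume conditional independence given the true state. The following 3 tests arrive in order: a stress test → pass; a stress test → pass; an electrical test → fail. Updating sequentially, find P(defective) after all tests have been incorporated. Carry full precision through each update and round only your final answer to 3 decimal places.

0.113

Each posterior becomes the prior for the next update.
After a stress test='pass': P(defective) = 0.15·0.5500 / (0.15·0.5500 + 0.9·0.4500) ≈ 0.1692
After a stress test='pass': P(defective) = 0.15·0.1692 / (0.15·0.1692 + 0.9·0.8308) ≈ 0.0328
After an electrical test='fail': P(defective) = 0.75·0.0328 / (0.75·0.0328 + 0.2·0.9672) ≈ 0.1129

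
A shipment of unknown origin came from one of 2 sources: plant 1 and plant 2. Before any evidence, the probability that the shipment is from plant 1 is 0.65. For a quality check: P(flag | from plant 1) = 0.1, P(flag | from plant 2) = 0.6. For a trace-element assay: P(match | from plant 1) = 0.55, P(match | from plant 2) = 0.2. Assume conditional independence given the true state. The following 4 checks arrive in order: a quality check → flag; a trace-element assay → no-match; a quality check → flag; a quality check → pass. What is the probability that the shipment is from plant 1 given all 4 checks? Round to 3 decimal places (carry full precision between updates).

After a quality check='flag': P(plant 1) = 0.1·0.6500 / (0.1·0.6500 + 0.6·0.3500) ≈ 0.2364
After a trace-element assay='no-match': P(plant 1) = 0.45·0.2364 / (0.45·0.2364 + 0.8·0.7636) ≈ 0.1483
After a quality check='flag': P(plant 1) = 0.1·0.1483 / (0.1·0.1483 + 0.6·0.8517) ≈ 0.0282
After a quality check='pass': P(plant 1) = 0.9·0.0282 / (0.9·0.0282 + 0.4·0.9718) ≈ 0.0613

0.061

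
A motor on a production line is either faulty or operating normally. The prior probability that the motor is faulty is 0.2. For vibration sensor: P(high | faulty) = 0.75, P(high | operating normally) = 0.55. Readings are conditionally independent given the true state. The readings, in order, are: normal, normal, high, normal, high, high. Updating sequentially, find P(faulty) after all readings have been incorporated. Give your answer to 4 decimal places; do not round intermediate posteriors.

0.0980

After 'normal': P(faulty) = 0.25·0.2000 / (0.25·0.2000 + 0.45·0.8000) ≈ 0.1220
After 'normal': P(faulty) = 0.25·0.1220 / (0.25·0.1220 + 0.45·0.8780) ≈ 0.0716
After 'high': P(faulty) = 0.75·0.0716 / (0.75·0.0716 + 0.55·0.9284) ≈ 0.0952
After 'normal': P(faulty) = 0.25·0.0952 / (0.25·0.0952 + 0.45·0.9048) ≈ 0.0552
After 'high': P(faulty) = 0.75·0.0552 / (0.75·0.0552 + 0.55·0.9448) ≈ 0.0738
After 'high': P(faulty) = 0.75·0.0738 / (0.75·0.0738 + 0.55·0.9262) ≈ 0.0980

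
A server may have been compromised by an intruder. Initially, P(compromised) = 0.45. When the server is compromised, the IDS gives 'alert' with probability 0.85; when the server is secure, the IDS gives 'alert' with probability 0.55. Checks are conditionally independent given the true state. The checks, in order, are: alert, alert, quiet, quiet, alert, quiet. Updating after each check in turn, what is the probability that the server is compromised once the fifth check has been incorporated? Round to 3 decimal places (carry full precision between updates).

0.251

Apply Bayes' rule sequentially, carrying P(compromised) forward.
After 'alert': P(compromised) = 0.85·0.4500 / (0.85·0.4500 + 0.55·0.5500) ≈ 0.5584
After 'alert': P(compromised) = 0.85·0.5584 / (0.85·0.5584 + 0.55·0.4416) ≈ 0.6615
After 'quiet': P(compromised) = 0.15·0.6615 / (0.15·0.6615 + 0.45·0.3385) ≈ 0.3944
After 'quiet': P(compromised) = 0.15·0.3944 / (0.15·0.3944 + 0.45·0.6056) ≈ 0.1784
After 'alert': P(compromised) = 0.85·0.1784 / (0.85·0.1784 + 0.55·0.8216) ≈ 0.2513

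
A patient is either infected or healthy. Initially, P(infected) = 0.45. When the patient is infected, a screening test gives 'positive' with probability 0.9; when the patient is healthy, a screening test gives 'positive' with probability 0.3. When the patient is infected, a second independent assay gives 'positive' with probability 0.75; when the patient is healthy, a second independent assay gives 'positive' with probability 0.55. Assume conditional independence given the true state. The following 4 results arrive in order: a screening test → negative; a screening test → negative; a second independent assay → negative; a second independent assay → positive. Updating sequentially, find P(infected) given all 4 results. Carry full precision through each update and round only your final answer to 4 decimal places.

0.0125

After a screening test='negative': P(infected) = 0.1·0.4500 / (0.1·0.4500 + 0.7·0.5500) ≈ 0.1047
After a screening test='negative': P(infected) = 0.1·0.1047 / (0.1·0.1047 + 0.7·0.8953) ≈ 0.0164
After a second independent assay='negative': P(infected) = 0.25·0.0164 / (0.25·0.0164 + 0.45·0.9836) ≈ 0.0092
After a second independent assay='positive': P(infected) = 0.75·0.0092 / (0.75·0.0092 + 0.55·0.9908) ≈ 0.0125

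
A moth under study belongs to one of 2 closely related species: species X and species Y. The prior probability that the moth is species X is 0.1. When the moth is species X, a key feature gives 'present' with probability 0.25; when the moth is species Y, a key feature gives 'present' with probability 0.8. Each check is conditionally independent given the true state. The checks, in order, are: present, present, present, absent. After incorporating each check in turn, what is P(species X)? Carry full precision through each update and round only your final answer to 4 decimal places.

After 'present': P(species X) = 0.25·0.1000 / (0.25·0.1000 + 0.8·0.9000) ≈ 0.0336
After 'present': P(species X) = 0.25·0.0336 / (0.25·0.0336 + 0.8·0.9664) ≈ 0.0107
After 'present': P(species X) = 0.25·0.0107 / (0.25·0.0107 + 0.8·0.9893) ≈ 0.0034
After 'absent': P(species X) = 0.75·0.0034 / (0.75·0.0034 + 0.2·0.9966) ≈ 0.0126

0.0126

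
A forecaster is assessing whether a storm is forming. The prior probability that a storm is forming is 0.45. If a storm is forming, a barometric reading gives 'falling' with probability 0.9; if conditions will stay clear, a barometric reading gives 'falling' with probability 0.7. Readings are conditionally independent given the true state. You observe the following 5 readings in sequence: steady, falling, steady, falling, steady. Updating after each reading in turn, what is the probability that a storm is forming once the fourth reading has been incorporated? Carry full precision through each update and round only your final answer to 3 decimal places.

After 'steady': P(storm) = 0.1·0.4500 / (0.1·0.4500 + 0.3·0.5500) ≈ 0.2143
After 'falling': P(storm) = 0.9·0.2143 / (0.9·0.2143 + 0.7·0.7857) ≈ 0.2596
After 'steady': P(storm) = 0.1·0.2596 / (0.1·0.2596 + 0.3·0.7404) ≈ 0.1047
After 'falling': P(storm) = 0.9·0.1047 / (0.9·0.1047 + 0.7·0.8953) ≈ 0.1306

0.131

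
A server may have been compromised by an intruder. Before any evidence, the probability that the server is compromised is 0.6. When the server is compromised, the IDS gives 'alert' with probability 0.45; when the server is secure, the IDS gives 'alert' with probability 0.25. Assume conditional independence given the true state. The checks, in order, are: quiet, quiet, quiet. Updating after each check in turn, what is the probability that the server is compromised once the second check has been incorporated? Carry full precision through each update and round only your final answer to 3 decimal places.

After 'quiet': P(compromised) = 0.55·0.6000 / (0.55·0.6000 + 0.75·0.4000) ≈ 0.5238
After 'quiet': P(compromised) = 0.55·0.5238 / (0.55·0.5238 + 0.75·0.4762) ≈ 0.4465

0.446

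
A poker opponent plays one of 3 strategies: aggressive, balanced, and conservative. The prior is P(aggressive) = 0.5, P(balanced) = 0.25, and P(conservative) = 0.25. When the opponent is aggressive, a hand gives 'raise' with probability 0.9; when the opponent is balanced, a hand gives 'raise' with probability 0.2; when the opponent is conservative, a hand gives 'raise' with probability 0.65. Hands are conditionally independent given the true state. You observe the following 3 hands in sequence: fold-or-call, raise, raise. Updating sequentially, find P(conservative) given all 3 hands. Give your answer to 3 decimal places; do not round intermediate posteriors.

After 'fold-or-call': normaliser = 0.1·0.5000 + 0.8·0.2500 + 0.35·0.2500; P(aggressive) ≈ 0.1481, P(balanced) ≈ 0.5926, P(conservative) ≈ 0.2593
After 'raise': normaliser = 0.9·0.1481 + 0.2·0.5926 + 0.65·0.2593; P(aggressive) ≈ 0.3172, P(balanced) ≈ 0.2819, P(conservative) ≈ 0.4009
After 'raise': normaliser = 0.9·0.3172 + 0.2·0.2819 + 0.65·0.4009; P(aggressive) ≈ 0.4739, P(balanced) ≈ 0.0936, P(conservative) ≈ 0.4325

0.433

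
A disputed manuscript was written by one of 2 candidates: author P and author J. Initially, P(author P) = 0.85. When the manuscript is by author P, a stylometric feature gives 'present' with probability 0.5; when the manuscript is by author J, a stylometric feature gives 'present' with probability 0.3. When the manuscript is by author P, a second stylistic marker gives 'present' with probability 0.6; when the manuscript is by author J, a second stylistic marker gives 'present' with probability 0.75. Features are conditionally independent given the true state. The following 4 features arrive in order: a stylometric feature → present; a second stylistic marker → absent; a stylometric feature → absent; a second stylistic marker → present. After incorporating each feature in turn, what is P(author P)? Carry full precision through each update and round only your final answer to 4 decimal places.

After a stylometric feature='present': P(author P) = 0.5·0.8500 / (0.5·0.8500 + 0.3·0.1500) ≈ 0.9043
After a second stylistic marker='absent': P(author P) = 0.4·0.9043 / (0.4·0.9043 + 0.25·0.0957) ≈ 0.9379
After a stylometric feature='absent': P(author P) = 0.5·0.9379 / (0.5·0.9379 + 0.7·0.0621) ≈ 0.9152
After a second stylistic marker='present': P(author P) = 0.6·0.9152 / (0.6·0.9152 + 0.75·0.0848) ≈ 0.8962

0.8962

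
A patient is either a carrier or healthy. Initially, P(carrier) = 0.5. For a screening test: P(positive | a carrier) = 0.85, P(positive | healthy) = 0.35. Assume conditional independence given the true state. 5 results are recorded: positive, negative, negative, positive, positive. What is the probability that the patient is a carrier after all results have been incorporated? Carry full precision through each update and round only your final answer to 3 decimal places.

After 'positive': P(carrier) = 0.85·0.5000 / (0.85·0.5000 + 0.35·0.5000) ≈ 0.7083
After 'negative': P(carrier) = 0.15·0.7083 / (0.15·0.7083 + 0.65·0.2917) ≈ 0.3592
After 'negative': P(carrier) = 0.15·0.3592 / (0.15·0.3592 + 0.65·0.6408) ≈ 0.1145
After 'positive': P(carrier) = 0.85·0.1145 / (0.85·0.1145 + 0.35·0.8855) ≈ 0.2390
After 'positive': P(carrier) = 0.85·0.2390 / (0.85·0.2390 + 0.35·0.7610) ≈ 0.4327

0.433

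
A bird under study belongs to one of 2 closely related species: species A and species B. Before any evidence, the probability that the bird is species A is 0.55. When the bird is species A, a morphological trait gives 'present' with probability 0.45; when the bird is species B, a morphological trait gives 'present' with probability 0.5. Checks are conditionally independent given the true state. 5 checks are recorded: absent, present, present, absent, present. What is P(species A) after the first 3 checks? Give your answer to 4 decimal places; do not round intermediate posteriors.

0.5213

After 'absent': P(species A) = 0.55·0.5500 / (0.55·0.5500 + 0.5·0.4500) ≈ 0.5735
After 'present': P(species A) = 0.45·0.5735 / (0.45·0.5735 + 0.5·0.4265) ≈ 0.5475
After 'present': P(species A) = 0.45·0.5475 / (0.45·0.5475 + 0.5·0.4525) ≈ 0.5213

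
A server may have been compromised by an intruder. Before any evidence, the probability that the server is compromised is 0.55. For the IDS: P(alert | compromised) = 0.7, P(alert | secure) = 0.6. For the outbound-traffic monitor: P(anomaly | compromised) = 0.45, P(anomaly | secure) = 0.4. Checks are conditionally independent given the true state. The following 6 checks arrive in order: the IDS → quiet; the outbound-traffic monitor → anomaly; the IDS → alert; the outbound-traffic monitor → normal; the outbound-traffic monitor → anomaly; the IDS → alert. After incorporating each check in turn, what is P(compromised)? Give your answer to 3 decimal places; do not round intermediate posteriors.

Each posterior becomes the prior for the next update.
After the IDS='quiet': P(compromised) = 0.3·0.5500 / (0.3·0.5500 + 0.4·0.4500) ≈ 0.4783
After the outbound-traffic monitor='anomaly': P(compromised) = 0.45·0.4783 / (0.45·0.4783 + 0.4·0.5217) ≈ 0.5077
After the IDS='alert': P(compromised) = 0.7·0.5077 / (0.7·0.5077 + 0.6·0.4923) ≈ 0.5461
After the outbound-traffic monitor='normal': P(compromised) = 0.55·0.5461 / (0.55·0.5461 + 0.6·0.4539) ≈ 0.5245
After the outbound-traffic monitor='anomaly': P(compromised) = 0.45·0.5245 / (0.45·0.5245 + 0.4·0.4755) ≈ 0.5537
After the IDS='alert': P(compromised) = 0.7·0.5537 / (0.7·0.5537 + 0.6·0.4463) ≈ 0.5914

0.591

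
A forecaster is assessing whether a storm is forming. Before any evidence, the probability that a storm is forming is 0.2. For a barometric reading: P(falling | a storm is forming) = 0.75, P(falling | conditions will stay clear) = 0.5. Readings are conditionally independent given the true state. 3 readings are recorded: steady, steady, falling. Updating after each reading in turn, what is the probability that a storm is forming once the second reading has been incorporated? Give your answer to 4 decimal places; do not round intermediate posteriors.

After 'steady': P(storm) = 0.25·0.2000 / (0.25·0.2000 + 0.5·0.8000) ≈ 0.1111
After 'steady': P(storm) = 0.25·0.1111 / (0.25·0.1111 + 0.5·0.8889) ≈ 0.0588

0.0588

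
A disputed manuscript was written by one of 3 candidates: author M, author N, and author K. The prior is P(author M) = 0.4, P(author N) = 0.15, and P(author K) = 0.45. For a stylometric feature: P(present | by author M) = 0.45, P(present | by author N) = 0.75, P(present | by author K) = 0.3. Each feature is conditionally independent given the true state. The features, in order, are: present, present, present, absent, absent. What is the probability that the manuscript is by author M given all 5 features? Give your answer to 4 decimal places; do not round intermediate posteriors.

Apply Bayes' rule sequentially, carrying P(author M) forward.
After 'present': normaliser = 0.45·0.4000 + 0.75·0.1500 + 0.3·0.4500; P(author M) ≈ 0.4211, P(author N) ≈ 0.2632, P(author K) ≈ 0.3158
After 'present': normaliser = 0.45·0.4211 + 0.75·0.2632 + 0.3·0.3158; P(author M) ≈ 0.3934, P(author N) ≈ 0.4098, P(author K) ≈ 0.1967
After 'present': normaliser = 0.45·0.3934 + 0.75·0.4098 + 0.3·0.1967; P(author M) ≈ 0.3258, P(author N) ≈ 0.5656, P(author K) ≈ 0.1086
After 'absent': normaliser = 0.55·0.3258 + 0.25·0.5656 + 0.7·0.1086; P(author M) ≈ 0.4518, P(author N) ≈ 0.3565, P(author K) ≈ 0.1917
After 'absent': normaliser = 0.55·0.4518 + 0.25·0.3565 + 0.7·0.1917; P(author M) ≈ 0.5267, P(author N) ≈ 0.1889, P(author K) ≈ 0.2844

0.5267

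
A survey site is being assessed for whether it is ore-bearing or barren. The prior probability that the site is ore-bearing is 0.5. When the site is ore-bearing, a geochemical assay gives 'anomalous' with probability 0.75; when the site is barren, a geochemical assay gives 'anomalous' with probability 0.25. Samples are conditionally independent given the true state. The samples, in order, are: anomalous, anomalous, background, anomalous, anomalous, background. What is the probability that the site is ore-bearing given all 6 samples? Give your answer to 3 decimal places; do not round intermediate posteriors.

Each posterior becomes the prior for the next update.
After 'anomalous': P(ore) = 0.75·0.5000 / (0.75·0.5000 + 0.25·0.5000) ≈ 0.7500
After 'anomalous': P(ore) = 0.75·0.7500 / (0.75·0.7500 + 0.25·0.2500) ≈ 0.9000
After 'background': P(ore) = 0.25·0.9000 / (0.25·0.9000 + 0.75·0.1000) ≈ 0.7500
After 'anomalous': P(ore) = 0.75·0.7500 / (0.75·0.7500 + 0.25·0.2500) ≈ 0.9000
After 'anomalous': P(ore) = 0.75·0.9000 / (0.75·0.9000 + 0.25·0.1000) ≈ 0.9643
After 'background': P(ore) = 0.25·0.9643 / (0.25·0.9643 + 0.75·0.0357) ≈ 0.9000

0.900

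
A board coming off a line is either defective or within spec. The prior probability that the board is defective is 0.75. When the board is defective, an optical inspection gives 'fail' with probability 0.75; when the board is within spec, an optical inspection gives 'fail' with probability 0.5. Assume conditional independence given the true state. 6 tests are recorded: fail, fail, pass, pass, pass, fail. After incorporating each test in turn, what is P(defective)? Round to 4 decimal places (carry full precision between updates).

0.5586

After 'fail': P(defective) = 0.75·0.7500 / (0.75·0.7500 + 0.5·0.2500) ≈ 0.8182
After 'fail': P(defective) = 0.75·0.8182 / (0.75·0.8182 + 0.5·0.1818) ≈ 0.8710
After 'pass': P(defective) = 0.25·0.8710 / (0.25·0.8710 + 0.5·0.1290) ≈ 0.7714
After 'pass': P(defective) = 0.25·0.7714 / (0.25·0.7714 + 0.5·0.2286) ≈ 0.6279
After 'pass': P(defective) = 0.25·0.6279 / (0.25·0.6279 + 0.5·0.3721) ≈ 0.4576
After 'fail': P(defective) = 0.75·0.4576 / (0.75·0.4576 + 0.5·0.5424) ≈ 0.5586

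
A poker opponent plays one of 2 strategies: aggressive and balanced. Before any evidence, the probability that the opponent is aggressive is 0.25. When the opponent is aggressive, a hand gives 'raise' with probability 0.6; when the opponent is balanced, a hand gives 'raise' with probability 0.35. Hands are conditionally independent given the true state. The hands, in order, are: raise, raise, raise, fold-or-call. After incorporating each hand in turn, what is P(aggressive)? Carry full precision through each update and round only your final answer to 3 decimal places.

Each posterior becomes the prior for the next update.
After 'raise': P(aggressive) = 0.6·0.2500 / (0.6·0.2500 + 0.35·0.7500) ≈ 0.3636
After 'raise': P(aggressive) = 0.6·0.3636 / (0.6·0.3636 + 0.35·0.6364) ≈ 0.4948
After 'raise': P(aggressive) = 0.6·0.4948 / (0.6·0.4948 + 0.35·0.5052) ≈ 0.6268
After 'fold-or-call': P(aggressive) = 0.4·0.6268 / (0.4·0.6268 + 0.65·0.3732) ≈ 0.5082

0.508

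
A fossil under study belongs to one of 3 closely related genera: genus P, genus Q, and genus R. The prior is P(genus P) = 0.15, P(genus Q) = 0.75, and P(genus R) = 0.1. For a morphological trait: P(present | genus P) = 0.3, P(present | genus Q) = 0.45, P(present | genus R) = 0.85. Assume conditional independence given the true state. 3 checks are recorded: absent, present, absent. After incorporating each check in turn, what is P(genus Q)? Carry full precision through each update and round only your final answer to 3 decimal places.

0.810

After 'absent': normaliser = 0.7·0.1500 + 0.55·0.7500 + 0.15·0.1000; P(genus P) ≈ 0.1972, P(genus Q) ≈ 0.7746, P(genus R) ≈ 0.0282
After 'present': normaliser = 0.3·0.1972 + 0.45·0.7746 + 0.85·0.0282; P(genus P) ≈ 0.1370, P(genus Q) ≈ 0.8075, P(genus R) ≈ 0.0555
After 'absent': normaliser = 0.7·0.1370 + 0.55·0.8075 + 0.15·0.0555; P(genus P) ≈ 0.1749, P(genus Q) ≈ 0.8099, P(genus R) ≈ 0.0152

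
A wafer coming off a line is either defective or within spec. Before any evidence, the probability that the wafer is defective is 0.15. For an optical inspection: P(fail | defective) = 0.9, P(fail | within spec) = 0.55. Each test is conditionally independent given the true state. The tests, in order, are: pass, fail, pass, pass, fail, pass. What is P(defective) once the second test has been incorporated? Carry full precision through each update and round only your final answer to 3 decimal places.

Each posterior becomes the prior for the next update.
After 'pass': P(defective) = 0.1·0.1500 / (0.1·0.1500 + 0.45·0.8500) ≈ 0.0377
After 'fail': P(defective) = 0.9·0.0377 / (0.9·0.0377 + 0.55·0.9623) ≈ 0.0603

0.060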